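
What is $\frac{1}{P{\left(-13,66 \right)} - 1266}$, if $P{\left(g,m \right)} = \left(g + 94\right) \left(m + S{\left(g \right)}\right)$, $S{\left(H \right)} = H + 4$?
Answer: $\frac{1}{3351} \approx 0.00029842$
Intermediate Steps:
$S{\left(H \right)} = 4 + H$
$P{\left(g,m \right)} = \left(94 + g\right) \left(4 + g + m\right)$ ($P{\left(g,m \right)} = \left(g + 94\right) \left(m + \left(4 + g\right)\right) = \left(94 + g\right) \left(4 + g + m\right)$)
$\frac{1}{P{\left(-13,66 \right)} - 1266} = \frac{1}{\left(376 + \left(-13\right)^{2} + 94 \cdot 66 + 98 \left(-13\right) - 858\right) - 1266} = \frac{1}{\left(376 + 169 + 6204 - 1274 - 858\right) - 1266} = \frac{1}{4617 - 1266} = \frac{1}{3351}$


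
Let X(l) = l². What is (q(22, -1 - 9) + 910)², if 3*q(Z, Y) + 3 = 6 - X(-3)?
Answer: 824464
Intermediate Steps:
q(Z, Y) = -2 (q(Z, Y) = -1 + (6 - 1*(-3)²)/3 = -1 + (6 - 1*9)/3 = -1 + (6 - 9)/3 = -1 + (⅓)*(-3) = -1 - 1 = -2)
(q(22, -1 - 9) + 910)² = (-2 + 910)² = 908² = 824464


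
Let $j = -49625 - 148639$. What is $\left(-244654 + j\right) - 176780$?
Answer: $-619698$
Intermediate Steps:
$j = -198264$ ($j = -49625 - 148639 = -198264$)
$\left(-244654 + j\right) - 176780 = \left(-244654 - 198264\right) - 176780 = -442918 - 176780 = -619698$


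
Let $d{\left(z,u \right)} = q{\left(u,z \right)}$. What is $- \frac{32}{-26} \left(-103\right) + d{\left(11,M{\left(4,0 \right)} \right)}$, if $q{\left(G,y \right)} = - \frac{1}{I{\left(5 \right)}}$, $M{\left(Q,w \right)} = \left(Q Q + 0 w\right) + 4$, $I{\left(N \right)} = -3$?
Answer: $- \frac{4931}{39} \approx -126.44$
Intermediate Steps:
$M{\left(Q,w \right)} = 4 + Q^{2}$ ($M{\left(Q,w \right)} = \left(Q^{2} + 0\right) + 4 = Q^{2} + 4 = 4 + Q^{2}$)
$q{\left(G,y \right)} = \frac{1}{3}$ ($q{\left(G,y \right)} = - \frac{1}{-3} = \left(-1\right) \left(- \frac{1}{3}\right) = \frac{1}{3}$)
$d{\left(z,u \right)} = \frac{1}{3}$
$- \frac{32}{-26} \left(-103\right) + d{\left(11,M{\left(4,0 \right)} \right)} = - \frac{32}{-26} \left(-103\right) + \frac{1}{3} = \left(-32\right) \left(- \frac{1}{26}\right) \left(-103\right) + \frac{1}{3} = \frac{16}{13} \left(-103\right) + \frac{1}{3} = - \frac{1648}{13} + \frac{1}{3} = - \frac{4931}{39}$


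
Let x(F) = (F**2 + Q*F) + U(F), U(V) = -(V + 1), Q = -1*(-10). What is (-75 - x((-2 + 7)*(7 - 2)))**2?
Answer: 853776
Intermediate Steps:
Q = 10
U(V) = -1 - V (U(V) = -(1 + V) = -1 - V)
x(F) = -1 + F**2 + 9*F (x(F) = (F**2 + 10*F) + (-1 - F) = -1 + F**2 + 9*F)
(-75 - x((-2 + 7)*(7 - 2)))**2 = (-75 - (-1 + ((-2 + 7)*(7 - 2))**2 + 9*((-2 + 7)*(7 - 2))))**2 = (-75 - (-1 + (5*5)**2 + 9*(5*5)))**2 = (-75 - (-1 + 25**2 + 9*25))**2 = (-75 - (-1 + 625 + 225))**2 = (-75 - 1*849)**2 = (-75 - 849)**2 = (-924)**2 = 853776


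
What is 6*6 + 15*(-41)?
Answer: -579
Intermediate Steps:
6*6 + 15*(-41) = 36 - 615 = -579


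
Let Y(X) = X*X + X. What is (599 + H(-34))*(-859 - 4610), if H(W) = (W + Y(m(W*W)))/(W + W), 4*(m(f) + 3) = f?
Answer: 56489301/17 ≈ 3.3229e+6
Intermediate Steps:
m(f) = -3 + f/4
Y(X) = X + X² (Y(X) = X² + X = X + X²)
H(W) = (W + (-3 + W²/4)*(-2 + W²/4))/(2*W) (H(W) = (W + (-3 + (W*W)/4)*(1 + (-3 + (W*W)/4)))/(W + W) = (W + (-3 + W²/4)*(1 + (-3 + W²/4)))/((2*W)) = (W + (-3 + W²/4)*(-2 + W²/4))*(1/(2*W)) = (W + (-3 + W²/4)*(-2 + W²/4))/(2*W))
(599 + H(-34))*(-859 - 4610) = (599 + (1/32)*(16*(-34) + (-12 + (-34)²)*(-8 + (-34)²))/(-34))*(-859 - 4610) = (599 + (1/32)*(-1/34)*(-544 + (-12 + 1156)*(-8 + 1156)))*(-5469) = (599 + (1/32)*(-1/34)*(-544 + 1144*1148))*(-5469) = (599 + (1/32)*(-1/34)*(-544 + 1313312))*(-5469) = (599 + (1/32)*(-1/34)*1312768)*(-5469) = (599 - 20512/17)*(-5469) = -10329/17*(-5469) = 56489301/17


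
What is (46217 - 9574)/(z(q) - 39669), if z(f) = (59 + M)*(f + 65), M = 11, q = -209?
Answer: -36643/49749 ≈ -0.73656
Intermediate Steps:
z(f) = 4550 + 70*f (z(f) = (59 + 11)*(f + 65) = 70*(65 + f) = 4550 + 70*f)
(46217 - 9574)/(z(q) - 39669) = (46217 - 9574)/((4550 + 70*(-209)) - 39669) = 36643/((4550 - 14630) - 39669) = 36643/(-10080 - 39669) = 36643/(-49749) = 36643*(-1/49749) = -36643/49749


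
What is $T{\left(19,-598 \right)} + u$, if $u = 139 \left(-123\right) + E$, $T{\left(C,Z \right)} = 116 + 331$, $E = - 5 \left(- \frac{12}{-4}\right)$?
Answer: $-16665$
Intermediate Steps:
$E = -15$ ($E = - 5 \left(\left(-12\right) \left(- \frac{1}{4}\right)\right) = \left(-5\right) 3 = -15$)
$T{\left(C,Z \right)} = 447$
$u = -17112$ ($u = 139 \left(-123\right) - 15 = -17097 - 15 = -17112$)
$T{\left(19,-598 \right)} + u = 447 - 17112 = -16665$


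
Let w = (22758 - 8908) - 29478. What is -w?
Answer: 15628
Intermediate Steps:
w = -15628 (w = 13850 - 29478 = -15628)
-w = -1*(-15628) = 15628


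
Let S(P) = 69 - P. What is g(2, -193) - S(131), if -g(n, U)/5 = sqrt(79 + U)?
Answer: 62 - 5*I*sqrt(114) ≈ 62.0 - 53.385*I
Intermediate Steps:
g(n, U) = -5*sqrt(79 + U)
g(2, -193) - S(131) = -5*sqrt(79 - 193) - (69 - 1*131) = -5*I*sqrt(114) - (69 - 131) = -5*I*sqrt(114) - 1*(-62) = -5*I*sqrt(114) + 62 = 62 - 5*I*sqrt(114)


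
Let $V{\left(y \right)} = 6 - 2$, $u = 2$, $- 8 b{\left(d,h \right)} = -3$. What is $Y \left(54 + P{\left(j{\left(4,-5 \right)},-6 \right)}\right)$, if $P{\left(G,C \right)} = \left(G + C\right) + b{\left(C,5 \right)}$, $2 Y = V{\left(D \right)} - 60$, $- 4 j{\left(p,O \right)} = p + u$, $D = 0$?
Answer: $- \frac{2625}{2} \approx -1312.5$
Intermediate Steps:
$b{\left(d,h \right)} = \frac{3}{8}$ ($b{\left(d,h \right)} = \left(- \frac{1}{8}\right) \left(-3\right) = \frac{3}{8}$)
$V{\left(y \right)} = 4$ ($V{\left(y \right)} = 6 - 2 = 4$)
$j{\left(p,O \right)} = - \frac{1}{2} - \frac{p}{4}$ ($j{\left(p,O \right)} = - \frac{p + 2}{4} = - \frac{2 + p}{4} = - \frac{1}{2} - \frac{p}{4}$)
$Y = -28$ ($Y = \frac{4 - 60}{2} = \frac{1}{2} \left(-56\right) = -28$)
$P{\left(G,C \right)} = \frac{3}{8} + C + G$ ($P{\left(G,C \right)} = \left(G + C\right) + \frac{3}{8} = \left(C + G\right) + \frac{3}{8} = \frac{3}{8} + C + G$)
$Y \left(54 + P{\left(j{\left(4,-5 \right)},-6 \right)}\right) = - 28 \left(54 - \frac{57}{8}\right) = \left(-28\right) \frac{375}{8} = - \frac{2625}{2}$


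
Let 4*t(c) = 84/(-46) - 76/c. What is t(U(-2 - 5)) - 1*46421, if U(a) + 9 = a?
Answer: -17082659/368 ≈ -46420.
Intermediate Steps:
U(a) = -9 + a
t(c) = -21/46 - 19/c (t(c) = (84/(-46) - 76/c)/4 = (84*(-1/46) - 76/c)/4 = (-42/23 - 76/c)/4 = -21/46 - 19/c)
t(U(-2 - 5)) - 1*46421 = (-21/46 - 19/(-9 + (-2 - 5))) - 1*46421 = (-21/46 - 19/(-9 - 7)) - 46421 = (-21/46 - 19/(-16)) - 46421 = (-21/46 - 19*(-1/16)) - 46421 = (-21/46 + 19/16) - 46421 = 269/368 - 46421 = -17082659/368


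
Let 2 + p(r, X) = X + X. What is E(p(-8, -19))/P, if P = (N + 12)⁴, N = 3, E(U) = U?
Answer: -8/10125 ≈ -0.00079012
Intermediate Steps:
p(r, X) = -2 + 2*X (p(r, X) = -2 + (X + X) = -2 + 2*X)
P = 50625 (P = (3 + 12)⁴ = 15⁴ = 50625)
E(p(-8, -19))/P = (-2 + 2*(-19))/50625 = (-2 - 38)*(1/50625) = -40*1/50625 = -8/10125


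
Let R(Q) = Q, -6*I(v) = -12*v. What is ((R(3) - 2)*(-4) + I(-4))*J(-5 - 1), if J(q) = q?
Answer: 72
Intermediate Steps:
I(v) = 2*v (I(v) = -(-2)*v = 2*v)
((R(3) - 2)*(-4) + I(-4))*J(-5 - 1) = ((3 - 2)*(-4) + 2*(-4))*(-5 - 1) = (1*(-4) - 8)*(-6) = (-4 - 8)*(-6) = -12*(-6) = 72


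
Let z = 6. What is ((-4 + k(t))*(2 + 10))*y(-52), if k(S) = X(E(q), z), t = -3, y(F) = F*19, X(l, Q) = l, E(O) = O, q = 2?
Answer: 23712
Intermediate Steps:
y(F) = 19*F
k(S) = 2
((-4 + k(t))*(2 + 10))*y(-52) = ((-4 + 2)*(2 + 10))*(19*(-52)) = -2*12*(-988) = -24*(-988) = 23712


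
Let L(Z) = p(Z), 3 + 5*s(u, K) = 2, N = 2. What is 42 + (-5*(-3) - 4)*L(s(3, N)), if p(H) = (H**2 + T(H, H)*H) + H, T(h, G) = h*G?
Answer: 5019/125 ≈ 40.152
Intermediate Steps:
T(h, G) = G*h
p(H) = H + H**2 + H**3 (p(H) = (H**2 + (H*H)*H) + H = (H**2 + H**2*H) + H = (H**2 + H**3) + H = H + H**2 + H**3)
s(u, K) = -1/5 (s(u, K) = -3/5 + (1/5)*2 = -3/5 + 2/5 = -1/5)
L(Z) = Z*(1 + Z + Z**2)
42 + (-5*(-3) - 4)*L(s(3, N)) = 42 + (-5*(-3) - 4)*(-(1 - 1/5 + (-1/5)**2)/5) = 42 + (15 - 4)*(-(1 - 1/5 + 1/25)/5) = 42 + 11*(-1/5*21/25) = 42 + 11*(-21/125) = 42 - 231/125 = 5019/125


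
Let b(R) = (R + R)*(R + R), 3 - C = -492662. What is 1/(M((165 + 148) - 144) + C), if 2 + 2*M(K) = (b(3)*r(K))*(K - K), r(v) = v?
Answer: 1/492664 ≈ 2.0298e-6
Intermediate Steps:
C = 492665 (C = 3 - 1*(-492662) = 3 + 492662 = 492665)
b(R) = 4*R² (b(R) = (2*R)*(2*R) = 4*R²)
M(K) = -1 (M(K) = -1 + (((4*3²)*K)*(K - K))/2 = -1 + (((4*9)*K)*0)/2 = -1 + ((36*K)*0)/2 = -1 + (½)*0 = -1 + 0 = -1)
1/(M((165 + 148) - 144) + C) = 1/(-1 + 492665) = 1/492664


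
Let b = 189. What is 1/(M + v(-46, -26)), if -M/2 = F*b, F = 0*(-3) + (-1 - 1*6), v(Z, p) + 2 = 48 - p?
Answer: 1/2718 ≈ 0.00036792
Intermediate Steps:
v(Z, p) = 46 - p (v(Z, p) = -2 + (48 - p) = 46 - p)
F = -7 (F = 0 + (-1 - 6) = 0 - 7 = -7)
M = 2646 (M = -(-14)*189 = -2*(-1323) = 2646)
1/(M + v(-46, -26)) = 1/(2646 + (46 - 1*(-26))) = 1/(2646 + (46 + 26)) = 1/(2646 + 72) = 1/2718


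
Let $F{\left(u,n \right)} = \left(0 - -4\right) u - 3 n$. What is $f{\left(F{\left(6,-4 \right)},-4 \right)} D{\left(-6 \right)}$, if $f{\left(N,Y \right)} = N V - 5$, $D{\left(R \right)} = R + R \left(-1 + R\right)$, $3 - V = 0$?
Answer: $3708$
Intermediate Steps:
$V = 3$ ($V = 3 - 0 = 3 + 0 = 3$)
$F{\left(u,n \right)} = - 3 n + 4 u$ ($F{\left(u,n \right)} = \left(0 + 4\right) u - 3 n = 4 u - 3 n = - 3 n + 4 u$)
$f{\left(N,Y \right)} = -5 + 3 N$ ($f{\left(N,Y \right)} = N 3 - 5 = 3 N - 5 = -5 + 3 N$)
$f{\left(F{\left(6,-4 \right)},-4 \right)} D{\left(-6 \right)} = \left(-5 + 3 \left(\left(-3\right) \left(-4\right) + 4 \cdot 6\right)\right) \left(-6\right)^{2} = \left(-5 + 3 \left(12 + 24\right)\right) 36 = \left(-5 + 3 \cdot 36\right) 36 = \left(-5 + 108\right) 36 = 103 \cdot 36 = 3708$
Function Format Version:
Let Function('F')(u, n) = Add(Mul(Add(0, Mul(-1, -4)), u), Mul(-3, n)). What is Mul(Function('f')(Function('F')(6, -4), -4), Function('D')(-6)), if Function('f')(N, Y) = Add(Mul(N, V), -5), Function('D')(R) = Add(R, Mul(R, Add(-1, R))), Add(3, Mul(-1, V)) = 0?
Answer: 3708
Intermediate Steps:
V = 3 (V = Add(3, Mul(-1, 0)) = Add(3, 0) = 3)
Function('F')(u, n) = Add(Mul(-3, n), Mul(4, u)) (Function('F')(u, n) = Add(Mul(Add(0, 4), u), Mul(-3, n)) = Add(Mul(4, u), Mul(-3, n)) = Add(Mul(-3, n), Mul(4, u)))
Function('f')(N, Y) = Add(-5, Mul(3, N)) (Function('f')(N, Y) = Add(Mul(N, 3), -5) = Add(Mul(3, N), -5) = Add(-5, Mul(3, N)))
Mul(Function('f')(Function('F')(6, -4), -4), Function('D')(-6)) = Mul(Add(-5, Mul(3, Add(Mul(-3, -4), Mul(4, 6)))), Pow(-6, 2)) = Mul(Add(-5, Mul(3, Add(12, 24))), 36) = Mul(Add(-5, Mul(3, 36)), 36) = Mul(Add(-5, 108), 36) = Mul(103, 36) = 3708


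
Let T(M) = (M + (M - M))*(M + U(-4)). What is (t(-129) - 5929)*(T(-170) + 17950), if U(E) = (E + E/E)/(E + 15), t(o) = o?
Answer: -3125079880/11 ≈ -2.8410e+8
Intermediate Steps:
U(E) = (1 + E)/(15 + E) (U(E) = (E + 1)/(15 + E) = (1 + E)/(15 + E))
T(M) = M*(-3/11 + M) (T(M) = (M + (M - M))*(M + (1 - 4)/(15 - 4)) = (M + 0)*(M - 3/11) = M*(M + (1/11)*(-3)) = M*(M - 3/11) = M*(-3/11 + M))
(t(-129) - 5929)*(T(-170) + 17950) = (-129 - 5929)*((1/11)*(-170)*(-3 + 11*(-170)) + 17950) = -6058*((1/11)*(-170)*(-3 - 1870) + 17950) = -6058*((1/11)*(-170)*(-1873) + 17950) = -6058*(318410/11 + 17950) = -6058*515860/11 = -3125079880/11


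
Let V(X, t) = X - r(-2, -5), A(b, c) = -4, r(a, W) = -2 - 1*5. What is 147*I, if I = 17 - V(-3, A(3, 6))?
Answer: 1911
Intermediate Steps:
r(a, W) = -7 (r(a, W) = -2 - 5 = -7)
V(X, t) = 7 + X (V(X, t) = X - 1*(-7) = X + 7 = 7 + X)
I = 13 (I = 17 - (7 - 3) = 17 - 1*4 = 17 - 4 = 13)
147*I = 147*13 = 1911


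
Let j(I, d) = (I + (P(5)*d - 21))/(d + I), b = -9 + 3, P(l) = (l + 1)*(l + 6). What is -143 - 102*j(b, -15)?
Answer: -35579/7 ≈ -5082.7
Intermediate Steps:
P(l) = (1 + l)*(6 + l)
b = -6
j(I, d) = (-21 + I + 66*d)/(I + d) (j(I, d) = (I + ((6 + 5² + 7*5)*d - 21))/(d + I) = (I + ((6 + 25 + 35)*d - 21))/(I + d) = (I + (66*d - 21))/(I + d) = (I + (-21 + 66*d))/(I + d) = (-21 + I + 66*d)/(I + d))
-143 - 102*j(b, -15) = -143 - 102*(-21 - 6 + 66*(-15))/(-6 - 15) = -143 - 102*(-21 - 6 - 990)/(-21) = -143 - (-34)*(-1017)/7 = -143 - 102*339/7 = -143 - 34578/7 = -35579/7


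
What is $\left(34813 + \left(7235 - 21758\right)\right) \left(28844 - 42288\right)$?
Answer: $-272778760$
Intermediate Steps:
$\left(34813 + \left(7235 - 21758\right)\right) \left(28844 - 42288\right) = \left(34813 + \left(7235 - 21758\right)\right) \left(-13444\right) = \left(34813 - 14523\right) \left(-13444\right) = 20290 \left(-13444\right) = -272778760$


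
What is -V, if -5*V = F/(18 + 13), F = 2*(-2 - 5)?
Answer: -14/155 ≈ -0.090323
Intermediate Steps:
F = -14 (F = 2*(-7) = -14)
V = 14/155 (V = -(-14)/(5*(18 + 13)) = -(-14)/(5*31) = -⅕*(-14/31) = 14/155 ≈ 0.090323)
-V = -1*14/155 = -14/155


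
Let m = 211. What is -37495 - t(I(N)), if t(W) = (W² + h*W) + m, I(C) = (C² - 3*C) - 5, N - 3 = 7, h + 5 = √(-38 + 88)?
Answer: -41606 - 325*√2 ≈ -42066.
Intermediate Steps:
h = -5 + 5*√2 (h = -5 + √(-38 + 88) = -5 + √50 = -5 + 5*√2 ≈ 2.0711)
N = 10 (N = 3 + 7 = 10)
I(C) = -5 + C² - 3*C
t(W) = 211 + W² + W*(-5 + 5*√2) (t(W) = (W² + (-5 + 5*√2)*W) + 211 = (W² + W*(-5 + 5*√2)) + 211 = 211 + W² + W*(-5 + 5*√2))
-37495 - t(I(N)) = -37495 - (211 + (-5 + 10² - 3*10)² - 5*(-5 + 10² - 3*10)*(1 - √2)) = -37495 - (211 + (-5 + 100 - 30)² - 5*(-5 + 100 - 30)*(1 - √2)) = -37495 - (211 + 65² - 5*65*(1 - √2)) = -37495 - (211 + 4225 + (-325 + 325*√2)) = -37495 - (4111 + 325*√2) = -37495 + (-4111 - 325*√2) = -41606 - 325*√2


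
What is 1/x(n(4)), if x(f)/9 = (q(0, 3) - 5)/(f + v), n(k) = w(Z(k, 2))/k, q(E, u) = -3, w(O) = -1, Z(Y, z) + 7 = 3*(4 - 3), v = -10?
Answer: 41/288 ≈ 0.14236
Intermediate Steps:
Z(Y, z) = -4 (Z(Y, z) = -7 + 3*(4 - 3) = -7 + 3*1 = -7 + 3 = -4)
n(k) = -1/k
x(f) = -72/(-10 + f) (x(f) = 9*((-3 - 5)/(f - 10)) = 9*(-8/(-10 + f)) = -72/(-10 + f))
1/x(n(4)) = 1/(-72/(-10 - 1/4)) = 1/(-72/(-10 - 1*¼)) = 1/(-72/(-10 - ¼)) = 1/(-72/(-41/4)) = 1/(-72*(-4/41)) = 1/(288/41) = 41/288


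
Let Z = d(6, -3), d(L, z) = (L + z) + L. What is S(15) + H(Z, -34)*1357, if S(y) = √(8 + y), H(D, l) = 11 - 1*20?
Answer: -12213 + √23 ≈ -12208.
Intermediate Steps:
d(L, z) = z + 2*L
Z = 9 (Z = -3 + 2*6 = -3 + 12 = 9)
H(D, l) = -9 (H(D, l) = 11 - 20 = -9)
S(15) + H(Z, -34)*1357 = √(8 + 15) - 9*1357 = √23 - 12213 = -12213 + √23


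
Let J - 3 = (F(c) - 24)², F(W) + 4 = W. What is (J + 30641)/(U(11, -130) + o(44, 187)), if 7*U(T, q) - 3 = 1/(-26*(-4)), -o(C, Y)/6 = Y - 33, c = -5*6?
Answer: -24757824/672359 ≈ -36.822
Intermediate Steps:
c = -30
F(W) = -4 + W
o(C, Y) = 198 - 6*Y (o(C, Y) = -6*(Y - 33) = -6*(-33 + Y) = 198 - 6*Y)
J = 3367 (J = 3 + ((-4 - 30) - 24)² = 3 + (-34 - 24)² = 3 + (-58)² = 3 + 3364 = 3367)
U(T, q) = 313/728 (U(T, q) = 3/7 + 1/(7*((-26*(-4)))) = 3/7 + (⅐)/104 = 3/7 + (⅐)*(1/104) = 3/7 + 1/728 = 313/728)
(J + 30641)/(U(11, -130) + o(44, 187)) = (3367 + 30641)/(313/728 + (198 - 6*187)) = 34008/(313/728 + (198 - 1122)) = 34008/(313/728 - 924) = 34008/(-672359/728) = 34008*(-728/672359) = -24757824/672359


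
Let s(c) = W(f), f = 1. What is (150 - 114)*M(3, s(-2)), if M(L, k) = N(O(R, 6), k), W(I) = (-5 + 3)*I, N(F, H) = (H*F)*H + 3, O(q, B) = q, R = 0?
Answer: 108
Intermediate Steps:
N(F, H) = 3 + F*H² (N(F, H) = (F*H)*H + 3 = F*H² + 3 = 3 + F*H²)
W(I) = -2*I
s(c) = -2 (s(c) = -2*1 = -2)
M(L, k) = 3 (M(L, k) = 3 + 0*k² = 3 + 0 = 3)
(150 - 114)*M(3, s(-2)) = (150 - 114)*3 = 36*3 = 108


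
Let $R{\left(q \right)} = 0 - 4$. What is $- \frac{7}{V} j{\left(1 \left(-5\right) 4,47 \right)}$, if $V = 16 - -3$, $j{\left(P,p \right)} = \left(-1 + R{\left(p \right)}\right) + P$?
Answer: $\frac{175}{19} \approx 9.2105$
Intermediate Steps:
$R{\left(q \right)} = -4$
$j{\left(P,p \right)} = -5 + P$ ($j{\left(P,p \right)} = \left(-1 - 4\right) + P = -5 + P$)
$V = 19$ ($V = 16 + 3 = 19$)
$- \frac{7}{V} j{\left(1 \left(-5\right) 4,47 \right)} = - \frac{7}{19} \left(-5 + 1 \left(-5\right) 4\right) = \left(-7\right) \frac{1}{19} \left(-5 - 20\right) = - \frac{7 \left(-5 - 20\right)}{19} = \left(- \frac{7}{19}\right) \left(-25\right) = \frac{175}{19}$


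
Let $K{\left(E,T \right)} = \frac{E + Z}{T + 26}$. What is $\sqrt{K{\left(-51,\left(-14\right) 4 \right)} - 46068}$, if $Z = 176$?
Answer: $\frac{i \sqrt{1658598}}{6} \approx 214.64 i$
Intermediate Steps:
$K{\left(E,T \right)} = \frac{176 + E}{26 + T}$ ($K{\left(E,T \right)} = \frac{E + 176}{T + 26} = \frac{176 + E}{26 + T}$)
$\sqrt{K{\left(-51,\left(-14\right) 4 \right)} - 46068} = \sqrt{\frac{176 - 51}{26 - 56} - 46068} = \sqrt{\frac{1}{26 - 56} \cdot 125 - 46068} = \sqrt{\frac{1}{-30} \cdot 125 - 46068} = \sqrt{\left(- \frac{1}{30}\right) 125 - 46068} = \sqrt{- \frac{25}{6} - 46068} = \sqrt{- \frac{276433}{6}} = \frac{i \sqrt{1658598}}{6}$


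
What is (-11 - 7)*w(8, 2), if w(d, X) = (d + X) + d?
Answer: -324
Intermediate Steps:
w(d, X) = X + 2*d (w(d, X) = (X + d) + d = X + 2*d)
(-11 - 7)*w(8, 2) = (-11 - 7)*(2 + 2*8) = -18*(2 + 16) = -18*18 = -324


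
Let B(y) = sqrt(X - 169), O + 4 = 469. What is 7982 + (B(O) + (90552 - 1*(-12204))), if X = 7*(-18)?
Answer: 110738 + I*sqrt(295) ≈ 1.1074e+5 + 17.176*I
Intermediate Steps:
O = 465 (O = -4 + 469 = 465)
X = -126
B(y) = I*sqrt(295) (B(y) = sqrt(-126 - 169) = sqrt(-295) = I*sqrt(295))
7982 + (B(O) + (90552 - 1*(-12204))) = 7982 + (I*sqrt(295) + (90552 - 1*(-12204))) = 7982 + (I*sqrt(295) + (90552 + 12204)) = 7982 + (I*sqrt(295) + 102756) = 7982 + (102756 + I*sqrt(295)) = 110738 + I*sqrt(295)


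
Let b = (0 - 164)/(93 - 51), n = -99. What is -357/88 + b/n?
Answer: -66817/16632 ≈ -4.0174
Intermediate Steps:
b = -82/21 (b = -164/42 = -164*1/42 = -82/21 ≈ -3.9048)
-357/88 + b/n = -357/88 - 82/21/(-99) = -357*1/88 - 82/21*(-1/99) = -357/88 + 82/2079 = -66817/16632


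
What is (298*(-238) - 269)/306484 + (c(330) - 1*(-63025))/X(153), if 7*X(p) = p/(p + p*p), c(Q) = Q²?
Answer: 56802258041407/306484 ≈ 1.8534e+8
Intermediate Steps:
X(p) = p/(7*(p + p²)) (X(p) = (p/(p + p*p))/7 = (p/(p + p²))/7 = p/(7*(p + p²)))
(298*(-238) - 269)/306484 + (c(330) - 1*(-63025))/X(153) = (298*(-238) - 269)/306484 + (330² - 1*(-63025))/((1/(7*(1 + 153)))) = (-70924 - 269)*(1/306484) + (108900 + 63025)/(((⅐)/154)) = -71193*1/306484 + 171925/(((⅐)*(1/154))) = -71193/306484 + 171925/(1/1078) = -71193/306484 + 171925*1078 = -71193/306484 + 185335150 = 56802258041407/306484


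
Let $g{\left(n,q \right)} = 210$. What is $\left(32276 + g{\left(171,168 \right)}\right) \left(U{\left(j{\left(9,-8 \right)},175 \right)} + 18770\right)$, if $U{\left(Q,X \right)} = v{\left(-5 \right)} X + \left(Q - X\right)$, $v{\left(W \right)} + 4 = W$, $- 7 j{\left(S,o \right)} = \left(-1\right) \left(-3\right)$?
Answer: $\frac{3870284582}{7} \approx 5.529 \cdot 10^{8}$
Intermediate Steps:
$j{\left(S,o \right)} = - \frac{3}{7}$ ($j{\left(S,o \right)} = - \frac{\left(-1\right) \left(-3\right)}{7} = \left(- \frac{1}{7}\right) 3 = - \frac{3}{7}$)
$v{\left(W \right)} = -4 + W$
$U{\left(Q,X \right)} = Q - 10 X$ ($U{\left(Q,X \right)} = \left(-4 - 5\right) X + \left(Q - X\right) = - 9 X + \left(Q - X\right) = Q - 10 X$)
$\left(32276 + g{\left(171,168 \right)}\right) \left(U{\left(j{\left(9,-8 \right)},175 \right)} + 18770\right) = \left(32276 + 210\right) \left(\left(- \frac{3}{7} - 1750\right) + 18770\right) = 32486 \left(\left(- \frac{3}{7} - 1750\right) + 18770\right) = 32486 \left(- \frac{12253}{7} + 18770\right) = 32486 \cdot \frac{119137}{7} = \frac{3870284582}{7}$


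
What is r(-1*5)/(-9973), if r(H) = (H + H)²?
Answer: -100/9973 ≈ -0.010027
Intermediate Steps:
r(H) = 4*H² (r(H) = (2*H)² = 4*H²)
r(-1*5)/(-9973) = (4*(-1*5)²)/(-9973) = (4*(-5)²)*(-1/9973) = (4*25)*(-1/9973) = 100*(-1/9973) = -100/9973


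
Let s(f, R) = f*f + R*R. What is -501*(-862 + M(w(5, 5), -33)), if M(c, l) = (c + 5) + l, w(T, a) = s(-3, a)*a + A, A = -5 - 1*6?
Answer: 366231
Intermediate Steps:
s(f, R) = R² + f² (s(f, R) = f² + R² = R² + f²)
A = -11 (A = -5 - 6 = -11)
w(T, a) = -11 + a*(9 + a²) (w(T, a) = (a² + (-3)²)*a - 11 = (a² + 9)*a - 11 = (9 + a²)*a - 11 = a*(9 + a²) - 11 = -11 + a*(9 + a²))
M(c, l) = 5 + c + l (M(c, l) = (5 + c) + l = 5 + c + l)
-501*(-862 + M(w(5, 5), -33)) = -501*(-862 + (5 + (-11 + 5*(9 + 5²)) - 33)) = -501*(-862 + (5 + (-11 + 5*(9 + 25)) - 33)) = -501*(-862 + (5 + (-11 + 5*34) - 33)) = -501*(-862 + (5 + (-11 + 170) - 33)) = -501*(-862 + (5 + 159 - 33)) = -501*(-862 + 131) = -501*(-731) = 366231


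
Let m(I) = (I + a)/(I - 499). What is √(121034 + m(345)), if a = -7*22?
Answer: 3*√318934770/154 ≈ 347.90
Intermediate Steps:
a = -154
m(I) = (-154 + I)/(-499 + I) (m(I) = (I - 154)/(I - 499) = (-154 + I)/(-499 + I))
√(121034 + m(345)) = √(121034 + (-154 + 345)/(-499 + 345)) = √(121034 + 191/(-154)) = √(121034 - 1/154*191) = √(121034 - 191/154) = √(18639045/154) = 3*√318934770/154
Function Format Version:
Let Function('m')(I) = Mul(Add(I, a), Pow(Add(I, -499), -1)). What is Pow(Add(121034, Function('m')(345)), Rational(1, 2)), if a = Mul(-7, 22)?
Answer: Mul(Rational(3, 154), Pow(318934770, Rational(1, 2))) ≈ 347.90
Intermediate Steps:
a = -154
Function('m')(I) = Mul(Pow(Add(-499, I), -1), Add(-154, I)) (Function('m')(I) = Mul(Add(I, -154), Pow(Add(I, -499), -1)) = Mul(Add(-154, I), Pow(Add(-499, I), -1)) = Mul(Pow(Add(-499, I), -1), Add(-154, I)))
Pow(Add(121034, Function('m')(345)), Rational(1, 2)) = Pow(Add(121034, Mul(Pow(Add(-499, 345), -1), Add(-154, 345))), Rational(1, 2)) = Pow(Add(121034, Mul(Pow(-154, -1), 191)), Rational(1, 2)) = Pow(Add(121034, Mul(Rational(-1, 154), 191)), Rational(1, 2)) = Pow(Add(121034, Rational(-191, 154)), Rational(1, 2)) = Pow(Rational(18639045, 154), Rational(1, 2)) = Mul(Rational(3, 154), Pow(318934770, Rational(1, 2)))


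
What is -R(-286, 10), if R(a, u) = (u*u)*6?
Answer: -600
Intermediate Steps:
R(a, u) = 6*u**2 (R(a, u) = u**2*6 = 6*u**2)
-R(-286, 10) = -6*10**2 = -6*100 = -1*600 = -600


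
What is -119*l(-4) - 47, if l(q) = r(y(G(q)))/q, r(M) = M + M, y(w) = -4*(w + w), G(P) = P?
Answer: 1857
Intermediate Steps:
y(w) = -8*w
r(M) = 2*M
l(q) = -16 (l(q) = (2*(-8*q))/q = (-16*q)/q = -16)
-119*l(-4) - 47 = -119*(-16) - 47 = 1904 - 47 = 1857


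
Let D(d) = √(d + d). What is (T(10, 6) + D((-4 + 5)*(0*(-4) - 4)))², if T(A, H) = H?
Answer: 28 + 24*I*√2 ≈ 28.0 + 33.941*I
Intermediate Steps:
D(d) = √2*√d (D(d) = √(2*d) = √2*√d)
(T(10, 6) + D((-4 + 5)*(0*(-4) - 4)))² = (6 + √2*√((-4 + 5)*(0*(-4) - 4)))² = (6 + √2*√(1*(0 - 4)))² = (6 + √2*√(1*(-4)))² = (6 + √2*√(-4))² = (6 + √2*(2*I))² = (6 + 2*I*√2)²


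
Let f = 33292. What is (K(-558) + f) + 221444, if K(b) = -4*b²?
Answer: -990720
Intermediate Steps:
(K(-558) + f) + 221444 = (-4*(-558)² + 33292) + 221444 = (-4*311364 + 33292) + 221444 = (-1245456 + 33292) + 221444 = -1212164 + 221444 = -990720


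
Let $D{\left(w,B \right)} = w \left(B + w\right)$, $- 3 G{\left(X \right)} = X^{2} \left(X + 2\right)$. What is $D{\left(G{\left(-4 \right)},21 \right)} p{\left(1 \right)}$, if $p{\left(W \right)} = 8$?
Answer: $\frac{24320}{9} \approx 2702.2$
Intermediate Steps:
$G{\left(X \right)} = - \frac{X^{2} \left(2 + X\right)}{3}$ ($G{\left(X \right)} = - \frac{X^{2} \left(X + 2\right)}{3} = - \frac{X^{2} \left(2 + X\right)}{3}$)
$D{\left(G{\left(-4 \right)},21 \right)} p{\left(1 \right)} = \frac{\left(-4\right)^{2} \left(-2 - -4\right)}{3} \left(21 + \frac{\left(-4\right)^{2} \left(-2 - -4\right)}{3}\right) 8 = \frac{1}{3} \cdot 16 \left(-2 + 4\right) \left(21 + \frac{1}{3} \cdot 16 \left(-2 + 4\right)\right) 8 = \frac{1}{3} \cdot 16 \cdot 2 \left(21 + \frac{1}{3} \cdot 16 \cdot 2\right) 8 = \frac{32 \left(21 + \frac{32}{3}\right)}{3} \cdot 8 = \frac{32}{3} \cdot \frac{95}{3} \cdot 8 = \frac{3040}{9} \cdot 8 = \frac{24320}{9}$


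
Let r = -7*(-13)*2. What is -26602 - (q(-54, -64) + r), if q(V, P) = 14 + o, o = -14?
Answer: -26784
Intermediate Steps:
r = 182 (r = 91*2 = 182)
q(V, P) = 0 (q(V, P) = 14 - 14 = 0)
-26602 - (q(-54, -64) + r) = -26602 - (0 + 182) = -26602 - 1*182 = -26602 - 182 = -26784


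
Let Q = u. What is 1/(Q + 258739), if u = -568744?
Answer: -1/310005 ≈ -3.2258e-6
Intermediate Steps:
Q = -568744
1/(Q + 258739) = 1/(-568744 + 258739) = 1/(-310005) = -1/310005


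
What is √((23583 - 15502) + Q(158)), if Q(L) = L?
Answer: √8239 ≈ 90.769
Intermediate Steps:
√((23583 - 15502) + Q(158)) = √((23583 - 15502) + 158) = √(8081 + 158) = √8239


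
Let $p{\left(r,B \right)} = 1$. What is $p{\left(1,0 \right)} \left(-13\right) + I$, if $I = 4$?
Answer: $-9$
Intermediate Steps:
$p{\left(1,0 \right)} \left(-13\right) + I = 1 \left(-13\right) + 4 = -13 + 4 = -9$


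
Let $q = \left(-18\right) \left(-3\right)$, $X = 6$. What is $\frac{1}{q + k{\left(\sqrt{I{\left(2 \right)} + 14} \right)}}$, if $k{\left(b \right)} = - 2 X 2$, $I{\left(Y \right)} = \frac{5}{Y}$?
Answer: $\frac{1}{30} \approx 0.033333$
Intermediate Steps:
$k{\left(b \right)} = -24$ ($k{\left(b \right)} = \left(-2\right) 6 \cdot 2 = \left(-12\right) 2 = -24$)
$q = 54$
$\frac{1}{q + k{\left(\sqrt{I{\left(2 \right)} + 14} \right)}} = \frac{1}{54 - 24} = \frac{1}{30}$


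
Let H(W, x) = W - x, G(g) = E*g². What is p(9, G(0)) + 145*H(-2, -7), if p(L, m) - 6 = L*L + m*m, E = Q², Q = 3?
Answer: 812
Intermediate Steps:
E = 9 (E = 3² = 9)
G(g) = 9*g²
p(L, m) = 6 + L² + m² (p(L, m) = 6 + (L*L + m*m) = 6 + (L² + m²) = 6 + L² + m²)
p(9, G(0)) + 145*H(-2, -7) = (6 + 9² + (9*0²)²) + 145*(-2 - 1*(-7)) = (6 + 81 + (9*0)²) + 145*(-2 + 7) = (6 + 81 + 0²) + 145*5 = (6 + 81 + 0) + 725 = 87 + 725 = 812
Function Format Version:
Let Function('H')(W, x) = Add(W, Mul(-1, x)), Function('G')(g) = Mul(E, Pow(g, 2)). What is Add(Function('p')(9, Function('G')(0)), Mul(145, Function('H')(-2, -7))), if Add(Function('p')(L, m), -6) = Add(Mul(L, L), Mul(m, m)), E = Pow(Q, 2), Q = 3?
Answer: 812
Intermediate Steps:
E = 9 (E = Pow(3, 2) = 9)
Function('G')(g) = Mul(9, Pow(g, 2))
Function('p')(L, m) = Add(6, Pow(L, 2), Pow(m, 2)) (Function('p')(L, m) = Add(6, Add(Mul(L, L), Mul(m, m))) = Add(6, Add(Pow(L, 2), Pow(m, 2))) = Add(6, Pow(L, 2), Pow(m, 2)))
Add(Function('p')(9, Function('G')(0)), Mul(145, Function('H')(-2, -7))) = Add(Add(6, Pow(9, 2), Pow(Mul(9, Pow(0, 2)), 2)), Mul(145, Add(-2, Mul(-1, -7)))) = Add(Add(6, 81, Pow(Mul(9, 0), 2)), Mul(145, Add(-2, 7))) = Add(Add(6, 81, Pow(0, 2)), Mul(145, 5)) = Add(Add(6, 81, 0), 725) = Add(87, 725) = 812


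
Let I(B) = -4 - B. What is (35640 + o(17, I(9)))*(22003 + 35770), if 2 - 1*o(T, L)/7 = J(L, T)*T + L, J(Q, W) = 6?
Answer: 2023845963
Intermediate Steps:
o(T, L) = 14 - 42*T - 7*L (o(T, L) = 14 - 7*(6*T + L) = 14 - 7*(L + 6*T) = 14 + (-42*T - 7*L) = 14 - 42*T - 7*L)
(35640 + o(17, I(9)))*(22003 + 35770) = (35640 + (14 - 42*17 - 7*(-4 - 1*9)))*(22003 + 35770) = (35640 + (14 - 714 - 7*(-4 - 9)))*57773 = (35640 + (14 - 714 - 7*(-13)))*57773 = (35640 + (14 - 714 + 91))*57773 = (35640 - 609)*57773 = 35031*57773 = 2023845963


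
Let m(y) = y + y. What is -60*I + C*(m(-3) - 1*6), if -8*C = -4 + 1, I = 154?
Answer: -18489/2 ≈ -9244.5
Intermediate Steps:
m(y) = 2*y
C = 3/8 (C = -(-4 + 1)/8 = -⅛*(-3) = 3/8 ≈ 0.37500)
-60*I + C*(m(-3) - 1*6) = -60*154 + 3*(2*(-3) - 1*6)/8 = -9240 + 3*(-6 - 6)/8 = -9240 + (3/8)*(-12) = -9240 - 9/2 = -18489/2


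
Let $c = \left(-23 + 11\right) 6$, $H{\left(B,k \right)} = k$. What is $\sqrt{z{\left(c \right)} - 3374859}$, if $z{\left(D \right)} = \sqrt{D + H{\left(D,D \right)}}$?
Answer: $\sqrt{-3374859 + 12 i} \approx 0.003 + 1837.1 i$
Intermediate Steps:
$c = -72$ ($c = \left(-12\right) 6 = -72$)
$z{\left(D \right)} = \sqrt{2} \sqrt{D}$ ($z{\left(D \right)} = \sqrt{D + D} = \sqrt{2 D} = \sqrt{2} \sqrt{D}$)
$\sqrt{z{\left(c \right)} - 3374859} = \sqrt{\sqrt{2} \sqrt{-72} - 3374859} = \sqrt{\sqrt{2} \cdot 6 i \sqrt{2} - 3374859} = \sqrt{12 i - 3374859} = \sqrt{-3374859 + 12 i}$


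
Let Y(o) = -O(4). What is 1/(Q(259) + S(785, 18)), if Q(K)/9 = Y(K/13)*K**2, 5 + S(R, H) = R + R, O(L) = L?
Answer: -1/2413351 ≈ -4.1436e-7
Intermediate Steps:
Y(o) = -4 (Y(o) = -1*4 = -4)
S(R, H) = -5 + 2*R (S(R, H) = -5 + (R + R) = -5 + 2*R)
Q(K) = -36*K**2 (Q(K) = 9*(-4*K**2) = -36*K**2)
1/(Q(259) + S(785, 18)) = 1/(-36*259**2 + (-5 + 2*785)) = 1/(-36*67081 + (-5 + 1570)) = 1/(-2414916 + 1565) = 1/(-2413351) = -1/2413351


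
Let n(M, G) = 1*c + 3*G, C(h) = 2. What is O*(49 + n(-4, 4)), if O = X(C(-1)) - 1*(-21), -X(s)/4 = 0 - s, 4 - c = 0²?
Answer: 1885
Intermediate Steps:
c = 4 (c = 4 - 1*0² = 4 - 1*0 = 4 + 0 = 4)
n(M, G) = 4 + 3*G (n(M, G) = 1*4 + 3*G = 4 + 3*G)
X(s) = 4*s (X(s) = -4*(0 - s) = -(-4)*s = 4*s)
O = 29 (O = 4*2 - 1*(-21) = 8 + 21 = 29)
O*(49 + n(-4, 4)) = 29*(49 + (4 + 3*4)) = 29*(49 + (4 + 12)) = 29*(49 + 16) = 29*65 = 1885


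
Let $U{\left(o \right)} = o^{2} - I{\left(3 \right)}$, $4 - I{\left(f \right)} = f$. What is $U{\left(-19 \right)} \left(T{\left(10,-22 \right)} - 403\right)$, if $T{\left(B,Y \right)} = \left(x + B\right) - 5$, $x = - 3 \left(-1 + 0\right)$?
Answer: $-142200$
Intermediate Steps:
$I{\left(f \right)} = 4 - f$
$x = 3$ ($x = \left(-3\right) \left(-1\right) = 3$)
$U{\left(o \right)} = -1 + o^{2}$ ($U{\left(o \right)} = o^{2} - \left(4 - 3\right) = o^{2} - 1 = -1 + o^{2}$)
$T{\left(B,Y \right)} = -2 + B$ ($T{\left(B,Y \right)} = \left(3 + B\right) - 5 = -2 + B$)
$U{\left(-19 \right)} \left(T{\left(10,-22 \right)} - 403\right) = \left(-1 + \left(-19\right)^{2}\right) \left(\left(-2 + 10\right) - 403\right) = \left(-1 + 361\right) \left(8 - 403\right) = 360 \left(-395\right) = -142200$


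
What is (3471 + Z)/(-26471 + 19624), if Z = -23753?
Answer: 20282/6847 ≈ 2.9622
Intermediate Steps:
(3471 + Z)/(-26471 + 19624) = (3471 - 23753)/(-26471 + 19624) = -20282/(-6847) = -20282*(-1/6847) = 20282/6847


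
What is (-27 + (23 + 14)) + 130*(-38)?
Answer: -4930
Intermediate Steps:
(-27 + (23 + 14)) + 130*(-38) = (-27 + 37) - 4940 = 10 - 4940 = -4930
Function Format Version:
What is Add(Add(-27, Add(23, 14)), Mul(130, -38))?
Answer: -4930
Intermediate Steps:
Add(Add(-27, Add(23, 14)), Mul(130, -38)) = Add(Add(-27, 37), -4940) = Add(10, -4940) = -4930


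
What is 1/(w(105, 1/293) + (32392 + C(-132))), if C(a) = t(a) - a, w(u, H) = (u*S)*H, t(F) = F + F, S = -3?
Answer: 293/9451865 ≈ 3.0999e-5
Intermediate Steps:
t(F) = 2*F
w(u, H) = -3*H*u (w(u, H) = (u*(-3))*H = (-3*u)*H = -3*H*u)
C(a) = a (C(a) = 2*a - a = a)
1/(w(105, 1/293) + (32392 + C(-132))) = 1/(-3*105/293 + (32392 - 132)) = 1/(-3*1/293*105 + 32260) = 1/(-315/293 + 32260) = 1/(9451865/293) = 293/9451865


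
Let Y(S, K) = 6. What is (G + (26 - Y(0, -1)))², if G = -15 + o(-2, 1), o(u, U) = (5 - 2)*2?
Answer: 121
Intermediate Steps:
o(u, U) = 6 (o(u, U) = 3*2 = 6)
G = -9 (G = -15 + 6 = -9)
(G + (26 - Y(0, -1)))² = (-9 + (26 - 1*6))² = (-9 + (26 - 6))² = (-9 + 20)² = 11² = 121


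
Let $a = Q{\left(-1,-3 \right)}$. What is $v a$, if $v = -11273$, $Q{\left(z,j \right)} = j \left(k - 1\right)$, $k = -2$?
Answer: $-101457$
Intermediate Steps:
$Q{\left(z,j \right)} = - 3 j$ ($Q{\left(z,j \right)} = j \left(-2 - 1\right) = j \left(-3\right) = - 3 j$)
$a = 9$ ($a = \left(-3\right) \left(-3\right) = 9$)
$v a = \left(-11273\right) 9 = -101457$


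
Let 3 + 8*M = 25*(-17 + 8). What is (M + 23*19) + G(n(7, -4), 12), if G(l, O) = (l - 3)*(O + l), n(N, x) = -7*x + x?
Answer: 2329/2 ≈ 1164.5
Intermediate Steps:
M = -57/2 (M = -3/8 + (25*(-17 + 8))/8 = -3/8 + (25*(-9))/8 = -3/8 + (1/8)*(-225) = -3/8 - 225/8 = -57/2 ≈ -28.500)
n(N, x) = -6*x
G(l, O) = (-3 + l)*(O + l)
(M + 23*19) + G(n(7, -4), 12) = (-57/2 + 23*19) + ((-6*(-4))**2 - 3*12 - (-18)*(-4) + 12*(-6*(-4))) = (-57/2 + 437) + (24**2 - 36 - 3*24 + 12*24) = 817/2 + (576 - 36 - 72 + 288) = 817/2 + 756 = 2329/2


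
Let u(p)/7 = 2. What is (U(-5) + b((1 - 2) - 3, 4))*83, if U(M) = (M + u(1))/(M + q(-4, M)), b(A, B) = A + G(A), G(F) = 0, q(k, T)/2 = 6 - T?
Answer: -4897/17 ≈ -288.06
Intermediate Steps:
q(k, T) = 12 - 2*T (q(k, T) = 2*(6 - T) = 12 - 2*T)
u(p) = 14 (u(p) = 7*2 = 14)
b(A, B) = A (b(A, B) = A + 0 = A)
U(M) = (14 + M)/(12 - M) (U(M) = (M + 14)/(M + (12 - 2*M)) = (14 + M)/(12 - M))
(U(-5) + b((1 - 2) - 3, 4))*83 = ((14 - 5)/(12 - 1*(-5)) + ((1 - 2) - 3))*83 = (9/(12 + 5) + (-1 - 3))*83 = (9/17 - 4)*83 = -59/17*83 = -4897/17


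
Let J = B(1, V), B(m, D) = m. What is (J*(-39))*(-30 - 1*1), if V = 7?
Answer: 1209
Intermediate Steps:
J = 1
(J*(-39))*(-30 - 1*1) = (1*(-39))*(-30 - 1*1) = -39*(-30 - 1) = -39*(-31) = 1209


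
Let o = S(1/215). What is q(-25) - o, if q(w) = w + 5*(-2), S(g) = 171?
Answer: -206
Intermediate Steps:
q(w) = -10 + w (q(w) = w - 10 = -10 + w)
o = 171
q(-25) - o = (-10 - 25) - 1*171 = -35 - 171 = -206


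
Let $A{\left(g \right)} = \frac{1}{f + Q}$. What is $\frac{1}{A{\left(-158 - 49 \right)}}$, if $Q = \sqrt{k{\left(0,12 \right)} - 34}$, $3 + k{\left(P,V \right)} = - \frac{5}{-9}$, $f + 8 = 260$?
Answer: $252 + \frac{2 i \sqrt{82}}{3} \approx 252.0 + 6.0369 i$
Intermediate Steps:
$f = 252$ ($f = -8 + 260 = 252$)
$k{\left(P,V \right)} = - \frac{22}{9}$ ($k{\left(P,V \right)} = -3 - \frac{5}{-9} = -3 - - \frac{5}{9} = -3 + \frac{5}{9} = - \frac{22}{9}$)
$Q = \frac{2 i \sqrt{82}}{3}$ ($Q = \sqrt{- \frac{22}{9} - 34} = \sqrt{- \frac{328}{9}} = \frac{2 i \sqrt{82}}{3} \approx 6.0369 i$)
$A{\left(g \right)} = \frac{1}{252 + \frac{2 i \sqrt{82}}{3}}$
$\frac{1}{A{\left(-158 - 49 \right)}} = \frac{1}{\frac{567}{142966} - \frac{3 i \sqrt{82}}{285932}}$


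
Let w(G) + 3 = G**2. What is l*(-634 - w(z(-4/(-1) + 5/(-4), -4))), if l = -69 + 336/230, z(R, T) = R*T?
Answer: 5840784/115 ≈ 50789.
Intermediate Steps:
w(G) = -3 + G**2
l = -7767/115 (l = -69 + 336*(1/230) = -69 + 168/115 = -7767/115 ≈ -67.539)
l*(-634 - w(z(-4/(-1) + 5/(-4), -4))) = -7767*(-634 - (-3 + ((-4/(-1) + 5/(-4))*(-4))**2))/115 = -7767*(-634 - (-3 + ((-4*(-1) + 5*(-1/4))*(-4))**2))/115 = -7767*(-634 - (-3 + ((4 - 5/4)*(-4))**2))/115 = -7767*(-634 - (-3 + ((11/4)*(-4))**2))/115 = -7767*(-634 - (-3 + (-11)**2))/115 = -7767*(-634 - (-3 + 121))/115 = -7767*(-634 - 1*118)/115 = -7767*(-634 - 118)/115 = -7767/115*(-752) = 5840784/115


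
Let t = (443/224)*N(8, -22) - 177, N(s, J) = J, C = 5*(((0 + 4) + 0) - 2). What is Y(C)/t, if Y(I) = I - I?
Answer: 0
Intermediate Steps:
C = 10 (C = 5*((4 + 0) - 2) = 5*(4 - 2) = 5*2 = 10)
Y(I) = 0
t = -24697/112 (t = (443/224)*(-22) - 177 = -4873/112 - 177 = -24697/112 ≈ -220.51)
Y(C)/t = 0/(-24697/112) = 0*(-112/24697) = 0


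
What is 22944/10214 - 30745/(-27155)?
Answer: 93707375/27736117 ≈ 3.3785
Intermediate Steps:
22944/10214 - 30745/(-27155) = 22944*(1/10214) - 30745*(-1/27155) = 11472/5107 + 6149/5431 = 93707375/27736117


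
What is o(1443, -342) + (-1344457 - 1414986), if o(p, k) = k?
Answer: -2759785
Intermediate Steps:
o(1443, -342) + (-1344457 - 1414986) = -342 + (-1344457 - 1414986) = -342 - 2759443 = -2759785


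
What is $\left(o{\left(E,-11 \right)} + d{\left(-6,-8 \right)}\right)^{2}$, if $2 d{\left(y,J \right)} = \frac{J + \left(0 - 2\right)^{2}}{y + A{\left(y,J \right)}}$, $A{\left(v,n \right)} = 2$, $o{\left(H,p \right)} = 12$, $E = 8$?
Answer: $\frac{625}{4} \approx 156.25$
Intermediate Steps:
$d{\left(y,J \right)} = \frac{4 + J}{2 \left(2 + y\right)}$ ($d{\left(y,J \right)} = \frac{\left(J + \left(0 - 2\right)^{2}\right) \frac{1}{y + 2}}{2} = \frac{\left(J + \left(-2\right)^{2}\right) \frac{1}{2 + y}}{2} = \frac{\left(J + 4\right) \frac{1}{2 + y}}{2} = \frac{\left(4 + J\right) \frac{1}{2 + y}}{2} = \frac{\frac{1}{2 + y} \left(4 + J\right)}{2} = \frac{4 + J}{2 \left(2 + y\right)}$)
$\left(o{\left(E,-11 \right)} + d{\left(-6,-8 \right)}\right)^{2} = \left(12 + \frac{4 - 8}{2 \left(2 - 6\right)}\right)^{2} = \left(12 + \frac{1}{2} \frac{1}{-4} \left(-4\right)\right)^{2} = \left(12 + \frac{1}{2} \left(- \frac{1}{4}\right) \left(-4\right)\right)^{2} = \left(12 + \frac{1}{2}\right)^{2} = \left(\frac{25}{2}\right)^{2} = \frac{625}{4}$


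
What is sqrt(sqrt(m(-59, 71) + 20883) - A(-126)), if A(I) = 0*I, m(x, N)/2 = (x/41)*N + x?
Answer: 41**(3/4)*842987**(1/4)/41 ≈ 11.975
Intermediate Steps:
m(x, N) = 2*x + 2*N*x/41 (m(x, N) = 2*((x/41)*N + x) = 2*(N*x/41 + x) = 2*(x + N*x/41) = 2*x + 2*N*x/41)
A(I) = 0
sqrt(sqrt(m(-59, 71) + 20883) - A(-126)) = sqrt(sqrt((2/41)*(-59)*(41 + 71) + 20883) - 1*0) = sqrt(sqrt((2/41)*(-59)*112 + 20883) + 0) = sqrt(sqrt(-13216/41 + 20883) + 0) = sqrt(sqrt(842987/41) + 0) = sqrt(sqrt(34562467)/41 + 0) = sqrt(sqrt(34562467)/41) = 41**(3/4)*842987**(1/4)/41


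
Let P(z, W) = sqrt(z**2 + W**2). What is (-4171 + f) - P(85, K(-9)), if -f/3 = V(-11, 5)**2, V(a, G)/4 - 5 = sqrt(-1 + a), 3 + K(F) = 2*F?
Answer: -4795 - sqrt(7666) - 960*I*sqrt(3) ≈ -4882.6 - 1662.8*I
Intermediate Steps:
K(F) = -3 + 2*F
V(a, G) = 20 + 4*sqrt(-1 + a)
f = -3*(20 + 8*I*sqrt(3))**2 (f = -3*(20 + 4*sqrt(-1 - 11))**2 = -3*(20 + 4*sqrt(-12))**2 = -3*(20 + 4*(2*I*sqrt(3)))**2 = -3*(20 + 8*I*sqrt(3))**2 ≈ -624.0 - 1662.8*I)
P(z, W) = sqrt(W**2 + z**2)
(-4171 + f) - P(85, K(-9)) = (-4171 + (-624 - 960*I*sqrt(3))) - sqrt((-3 + 2*(-9))**2 + 85**2) = (-4795 - 960*I*sqrt(3)) - sqrt((-3 - 18)**2 + 7225) = (-4795 - 960*I*sqrt(3)) - sqrt((-21)**2 + 7225) = (-4795 - 960*I*sqrt(3)) - sqrt(441 + 7225) = (-4795 - 960*I*sqrt(3)) - sqrt(7666) = -4795 - sqrt(7666) - 960*I*sqrt(3)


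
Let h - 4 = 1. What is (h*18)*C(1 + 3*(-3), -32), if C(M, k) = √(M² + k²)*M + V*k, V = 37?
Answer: -106560 - 5760*√17 ≈ -1.3031e+5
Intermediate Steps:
h = 5 (h = 4 + 1 = 5)
C(M, k) = 37*k + M*√(M² + k²) (C(M, k) = √(M² + k²)*M + 37*k = M*√(M² + k²) + 37*k = 37*k + M*√(M² + k²))
(h*18)*C(1 + 3*(-3), -32) = (5*18)*(37*(-32) + (1 + 3*(-3))*√((1 + 3*(-3))² + (-32)²)) = 90*(-1184 + (1 - 9)*√((1 - 9)² + 1024)) = 90*(-1184 - 8*√((-8)² + 1024)) = 90*(-1184 - 8*√(64 + 1024)) = 90*(-1184 - 64*√17) = -106560 - 5760*√17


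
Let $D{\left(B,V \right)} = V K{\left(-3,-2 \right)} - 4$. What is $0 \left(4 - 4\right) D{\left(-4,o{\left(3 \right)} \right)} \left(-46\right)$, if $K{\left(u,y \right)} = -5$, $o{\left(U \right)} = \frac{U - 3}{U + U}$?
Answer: $0$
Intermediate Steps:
$o{\left(U \right)} = \frac{-3 + U}{2 U}$
$D{\left(B,V \right)} = -4 - 5 V$ ($D{\left(B,V \right)} = V \left(-5\right) - 4 = - 5 V - 4 = -4 - 5 V$)
$0 \left(4 - 4\right) D{\left(-4,o{\left(3 \right)} \right)} \left(-46\right) = 0 \left(4 - 4\right) \left(-4 - 5 \frac{-3 + 3}{2 \cdot 3}\right) \left(-46\right) = 0 \cdot 0 \left(-4 - 5 \cdot \frac{1}{2} \cdot \frac{1}{3} \cdot 0\right) \left(-46\right) = 0 \left(-4 - 0\right) \left(-46\right) = 0 \left(-4 + 0\right) \left(-46\right) = 0 \left(-4\right) \left(-46\right) = 0 \left(-46\right) = 0$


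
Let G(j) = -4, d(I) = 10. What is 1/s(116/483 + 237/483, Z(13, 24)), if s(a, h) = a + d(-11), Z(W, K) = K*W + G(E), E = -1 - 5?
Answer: 483/5183 ≈ 0.093189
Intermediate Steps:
E = -6
Z(W, K) = -4 + K*W (Z(W, K) = K*W - 4 = -4 + K*W)
s(a, h) = 10 + a (s(a, h) = a + 10 = 10 + a)
1/s(116/483 + 237/483, Z(13, 24)) = 1/(10 + (116/483 + 237/483)) = 1/(10 + (116*(1/483) + 237*(1/483))) = 1/(10 + (116/483 + 79/161)) = 1/(10 + 353/483) = 1/(5183/483) = 483/5183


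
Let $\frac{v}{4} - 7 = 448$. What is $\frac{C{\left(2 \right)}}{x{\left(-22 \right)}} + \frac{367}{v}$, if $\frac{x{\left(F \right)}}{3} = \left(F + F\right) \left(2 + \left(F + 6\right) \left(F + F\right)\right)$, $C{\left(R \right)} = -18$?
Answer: $\frac{713213}{3533530} \approx 0.20184$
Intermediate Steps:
$x{\left(F \right)} = 6 F \left(2 + 2 F \left(6 + F\right)\right)$ ($x{\left(F \right)} = 3 \left(F + F\right) \left(2 + \left(F + 6\right) \left(F + F\right)\right) = 3 \cdot 2 F \left(2 + \left(6 + F\right) 2 F\right) = 3 \cdot 2 F \left(2 + 2 F \left(6 + F\right)\right) = 6 F \left(2 + 2 F \left(6 + F\right)\right)$)
$v = 1820$ ($v = 28 + 4 \cdot 448 = 28 + 1792 = 1820$)
$\frac{C{\left(2 \right)}}{x{\left(-22 \right)}} + \frac{367}{v} = - \frac{18}{12 \left(-22\right) \left(1 + \left(-22\right)^{2} + 6 \left(-22\right)\right)} + \frac{367}{1820} = - \frac{18}{12 \left(-22\right) \left(1 + 484 - 132\right)} + 367 \cdot \frac{1}{1820} = - \frac{18}{12 \left(-22\right) 353} + \frac{367}{1820} = - \frac{18}{-93192} + \frac{367}{1820} = \left(-18\right) \left(- \frac{1}{93192}\right) + \frac{367}{1820} = \frac{3}{15532} + \frac{367}{1820} = \frac{713213}{3533530}$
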